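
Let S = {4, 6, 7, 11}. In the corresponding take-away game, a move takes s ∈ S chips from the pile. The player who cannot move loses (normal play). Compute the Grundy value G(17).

G(0) = 0
G(1) = mex{} = 0
G(2) = mex{} = 0
G(3) = mex{} = 0
G(4) = mex{0} = 1
G(5) = mex{0} = 1
G(6) = mex{0,0} = 1
G(7) = mex{0,0,0} = 1
G(8) = mex{1,0,0} = 2
G(9) = mex{1,0,0} = 2
G(10) = mex{1,1,0} = 2
G(11) = mex{1,1,1,0} = 2
G(12) = mex{2,1,1,0} = 3
G(13) = mex{2,1,1,0} = 3
G(14) = mex{2,2,1,0} = 3
G(15) = mex{2,2,2,1} = 0
G(16) = mex{3,2,2,1} = 0
G(17) = mex{3,2,2,1} = 0

0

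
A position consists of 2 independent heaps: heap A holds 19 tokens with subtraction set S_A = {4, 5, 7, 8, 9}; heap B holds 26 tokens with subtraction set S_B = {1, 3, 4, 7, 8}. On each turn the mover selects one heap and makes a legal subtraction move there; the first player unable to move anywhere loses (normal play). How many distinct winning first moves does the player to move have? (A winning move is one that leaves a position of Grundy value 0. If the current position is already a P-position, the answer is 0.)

4

Heap A, S = {4, 5, 7, 8, 9}:
n :  0  1  2  3  4  5  6  7  8  9 10 11 12 13 14 15 16 17 18 19
G :  0  0  0  0  1  1  1  1  2  2  2  2  3  0  0  0  0  1  1  1
G_A(19) = 1.
Heap B, S = {1, 3, 4, 7, 8}:
G(0) = 0
G(1) = mex{0} = 1
G(2) = mex{1} = 0
G(3) = mex{0,0} = 1
G(4) = mex{1,1,0} = 2
G(5) = mex{2,0,1} = 3
G(6) = mex{3,1,0} = 2
G(7) = mex{2,2,1,0} = 3
G(8) = mex{3,3,2,1,0} = 4
G(9) = mex{4,2,3,0,1} = 5
G(10) = mex{5,3,2,1,0} = 4
G(11) = mex{4,4,3,2,1} = 0
G(12) = mex{0,5,4,3,2} = 1
G(13) = mex{1,4,5,2,3} = 0
G(14) = mex{0,0,4,3,2} = 1
G(15) = mex{1,1,0,4,3} = 2
G(16) = mex{2,0,1,5,4} = 3
G(17) = mex{3,1,0,4,5} = 2
G(18) = mex{2,2,1,0,4} = 3
G(19) = mex{3,3,2,1,0} = 4
G(20) = mex{4,2,3,0,1} = 5
G(21) = mex{5,3,2,1,0} = 4
G(22) = mex{4,4,3,2,1} = 0
G(23) = mex{0,5,4,3,2} = 1
G(24) = mex{1,4,5,2,3} = 0
G(25) = mex{0,0,4,3,2} = 1
G(26) = mex{1,1,0,4,3} = 2
G_B(26) = 2.
Combined Grundy value = 1 ⊕ 2 = 3.
A winning move leaves total XOR = 0, i.e. changes one component's Grundy value g to g ⊕ X where X is the current total.
Heap A: need g' = 1⊕3 = 2. Options: 19−4→G=0, 19−5→G=0, 19−7→G=3, 19−8→G=2, 19−9→G=2. Hits: 2.
Heap B: need g' = 2⊕3 = 1. Options: 26−1→G=1, 26−3→G=1, 26−4→G=0, 26−7→G=4, 26−8→G=3. Hits: 2.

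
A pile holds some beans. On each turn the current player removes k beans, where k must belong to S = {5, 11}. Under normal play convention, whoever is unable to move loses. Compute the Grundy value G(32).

G(0) = 0
G(1) = mex{} = 0
G(2) = mex{} = 0
G(3) = mex{} = 0
G(4) = mex{} = 0
G(5) = mex{0} = 1
G(6) = mex{0} = 1
G(7) = mex{0} = 1
G(8) = mex{0} = 1
G(9) = mex{0} = 1
G(10) = mex{1} = 0
G(11) = mex{1,0} = 2
G(12) = mex{1,0} = 2
G(13) = mex{1,0} = 2
G(14) = mex{1,0} = 2
G(15) = mex{0,0} = 1
G(16) = mex{2,1} = 0
G(17) = mex{2,1} = 0
G(18) = mex{2,1} = 0
G(19) = mex{2,1} = 0
G(20) = mex{1,1} = 0
G(21) = mex{0,0} = 1
G(22) = mex{0,2} = 1
G(23) = mex{0,2} = 1
G(24) = mex{0,2} = 1
G(25) = mex{0,2} = 1
G(26) = mex{1,1} = 0
G(27) = mex{1,0} = 2
G(28) = mex{1,0} = 2
G(29) = mex{1,0} = 2
G(30) = mex{1,0} = 2
G(31) = mex{0,0} = 1
G(32) = mex{2,1} = 0

0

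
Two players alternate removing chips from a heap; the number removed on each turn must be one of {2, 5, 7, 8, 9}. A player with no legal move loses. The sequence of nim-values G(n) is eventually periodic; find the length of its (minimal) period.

G(0) = 0
G(1) = mex{} = 0
G(2) = mex{0} = 1
G(3) = mex{0} = 1
G(4) = mex{1} = 0
G(5) = mex{1,0} = 2
G(6) = mex{0,0} = 1
G(7) = mex{2,1,0} = 3
G(8) = mex{1,1,0,0} = 2
G(9) = mex{3,0,1,0,0} = 2
G(10) = mex{2,2,1,1,0} = 3
G(11) = mex{2,1,0,1,1} = 3
G(12) = mex{3,3,2,0,1} = 4
G(13) = mex{3,2,1,2,0} = 4
G(14) = mex{4,2,3,1,2} = 0
G(15) = mex{4,3,2,3,1} = 0
G(16) = mex{0,3,2,2,3} = 1
G(17) = mex{0,4,3,2,2} = 1
G(18) = mex{1,4,3,3,2} = 0
G(19) = mex{1,0,4,3,3} = 2
G(20) = mex{0,0,4,4,3} = 1
G(21) = mex{2,1,0,4,4} = 3
G(22) = mex{1,1,0,0,4} = 2
G(23) = mex{3,0,1,0,0} = 2
G(24) = mex{2,2,1,1,0} = 3
G(25) = mex{2,1,0,1,1} = 3
G(26) = mex{3,3,2,0,1} = 4
G(27) = mex{3,2,1,2,0} = 4
G(28) = mex{4,2,3,1,2} = 0
G(29) = mex{4,3,2,3,1} = 0
G(n+14) = G(n) holds for n = 0,…,8 (a full window of length max(S) = 9), so the sequence is purely periodic with period 14.

14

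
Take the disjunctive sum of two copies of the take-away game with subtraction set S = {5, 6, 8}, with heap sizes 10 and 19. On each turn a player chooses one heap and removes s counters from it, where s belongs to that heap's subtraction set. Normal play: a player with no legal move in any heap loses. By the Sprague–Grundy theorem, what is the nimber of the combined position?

3

All heaps use S = {5, 6, 8}:
G(0) = 0
G(1) = mex{} = 0
G(2) = mex{} = 0
G(3) = mex{} = 0
G(4) = mex{} = 0
G(5) = mex{0} = 1
G(6) = mex{0,0} = 1
G(7) = mex{0,0} = 1
G(8) = mex{0,0,0} = 1
G(9) = mex{0,0,0} = 1
G(10) = mex{1,0,0} = 2
G(11) = mex{1,1,0} = 2
G(12) = mex{1,1,0} = 2
G(13) = mex{1,1,1} = 0
G(14) = mex{1,1,1} = 0
G(15) = mex{2,1,1} = 0
G(16) = mex{2,2,1} = 0
G(17) = mex{2,2,1} = 0
G(18) = mex{0,2,2} = 1
G(19) = mex{0,0,2} = 1
Heap A: G(10) = 2.
Heap B: G(19) = 1.
Combined Grundy value = 2 ⊕ 1 = 3.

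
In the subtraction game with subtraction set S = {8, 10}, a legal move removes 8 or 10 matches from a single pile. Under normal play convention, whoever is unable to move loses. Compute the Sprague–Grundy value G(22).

G(0) = 0
G(1) = mex{} = 0
G(2) = mex{} = 0
G(3) = mex{} = 0
G(4) = mex{} = 0
G(5) = mex{} = 0
G(6) = mex{} = 0
G(7) = mex{} = 0
G(8) = mex{0} = 1
G(9) = mex{0} = 1
G(10) = mex{0,0} = 1
G(11) = mex{0,0} = 1
G(12) = mex{0,0} = 1
G(13) = mex{0,0} = 1
G(14) = mex{0,0} = 1
G(15) = mex{0,0} = 1
G(16) = mex{1,0} = 2
G(17) = mex{1,0} = 2
G(18) = mex{1,1} = 0
G(19) = mex{1,1} = 0
G(20) = mex{1,1} = 0
G(21) = mex{1,1} = 0
G(22) = mex{1,1} = 0

0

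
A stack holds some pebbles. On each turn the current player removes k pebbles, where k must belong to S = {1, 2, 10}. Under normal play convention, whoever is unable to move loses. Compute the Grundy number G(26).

G(0) = 0
G(1) = mex{0} = 1
G(2) = mex{1,0} = 2
G(3) = mex{2,1} = 0
G(4) = mex{0,2} = 1
G(5) = mex{1,0} = 2
G(6) = mex{2,1} = 0
G(7) = mex{0,2} = 1
G(8) = mex{1,0} = 2
G(9) = mex{2,1} = 0
G(10) = mex{0,2,0} = 1
G(11) = mex{1,0,1} = 2
G(12) = mex{2,1,2} = 0
G(13) = mex{0,2,0} = 1
G(14) = mex{1,0,1} = 2
G(15) = mex{2,1,2} = 0
G(16) = mex{0,2,0} = 1
G(17) = mex{1,0,1} = 2
G(18) = mex{2,1,2} = 0
G(19) = mex{0,2,0} = 1
G(20) = mex{1,0,1} = 2
G(21) = mex{2,1,2} = 0
G(22) = mex{0,2,0} = 1
G(23) = mex{1,0,1} = 2
G(24) = mex{2,1,2} = 0
G(25) = mex{0,2,0} = 1
G(26) = mex{1,0,1} = 2

2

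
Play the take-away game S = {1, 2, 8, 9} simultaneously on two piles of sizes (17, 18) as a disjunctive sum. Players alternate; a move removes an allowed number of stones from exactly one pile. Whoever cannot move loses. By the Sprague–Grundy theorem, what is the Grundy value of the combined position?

3

All piles use S = {1, 2, 8, 9}:
n :  0  1  2  3  4  5  6  7  8  9 10 11 12 13 14 15 16 17 18
G :  0  1  2  0  1  2  0  1  2  3  0  1  2  0  1  2  0  1  2
Pile A: G(17) = 1.
Pile B: G(18) = 2.
Combined Grundy value = 1 ⊕ 2 = 3.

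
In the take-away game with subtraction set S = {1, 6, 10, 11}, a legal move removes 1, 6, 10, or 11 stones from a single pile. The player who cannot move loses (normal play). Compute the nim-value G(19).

3

G(0) = 0
G(1) = mex{0} = 1
G(2) = mex{1} = 0
G(3) = mex{0} = 1
G(4) = mex{1} = 0
G(5) = mex{0} = 1
G(6) = mex{1,0} = 2
G(7) = mex{2,1} = 0
G(8) = mex{0,0} = 1
G(9) = mex{1,1} = 0
G(10) = mex{0,0,0} = 1
G(11) = mex{1,1,1,0} = 2
G(12) = mex{2,2,0,1} = 3
G(13) = mex{3,0,1,0} = 2
G(14) = mex{2,1,0,1} = 3
G(15) = mex{3,0,1,0} = 2
G(16) = mex{2,1,2,1} = 0
G(17) = mex{0,2,0,2} = 1
G(18) = mex{1,3,1,0} = 2
G(19) = mex{2,2,0,1} = 3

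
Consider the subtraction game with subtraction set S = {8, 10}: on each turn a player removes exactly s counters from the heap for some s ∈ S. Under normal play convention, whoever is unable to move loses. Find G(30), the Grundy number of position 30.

1

G(0) = 0
G(1) = mex{} = 0
G(2) = mex{} = 0
G(3) = mex{} = 0
G(4) = mex{} = 0
G(5) = mex{} = 0
G(6) = mex{} = 0
G(7) = mex{} = 0
G(8) = mex{0} = 1
G(9) = mex{0} = 1
G(10) = mex{0,0} = 1
G(11) = mex{0,0} = 1
G(12) = mex{0,0} = 1
G(13) = mex{0,0} = 1
G(14) = mex{0,0} = 1
G(15) = mex{0,0} = 1
G(16) = mex{1,0} = 2
G(17) = mex{1,0} = 2
G(18) = mex{1,1} = 0
G(19) = mex{1,1} = 0
G(20) = mex{1,1} = 0
G(21) = mex{1,1} = 0
G(22) = mex{1,1} = 0
G(23) = mex{1,1} = 0
G(24) = mex{2,1} = 0
G(25) = mex{2,1} = 0
G(26) = mex{0,2} = 1
G(27) = mex{0,2} = 1
G(28) = mex{0,0} = 1
G(29) = mex{0,0} = 1
G(30) = mex{0,0} = 1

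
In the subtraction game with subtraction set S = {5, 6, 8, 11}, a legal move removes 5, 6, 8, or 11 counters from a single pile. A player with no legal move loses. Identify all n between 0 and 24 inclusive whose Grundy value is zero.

n :  0  1  2  3  4  5  6  7  8  9 10 11 12 13 14 15 16 17 18 19 20 21 22 23 24
G :  0  0  0  0  0  1  1  1  1  1  2  2  2  2  2  3  0  0  0  0  0  1  1  1  1
P-positions are exactly the n with G(n) = 0.

0, 1, 2, 3, 4, 16, 17, 18, 19, 20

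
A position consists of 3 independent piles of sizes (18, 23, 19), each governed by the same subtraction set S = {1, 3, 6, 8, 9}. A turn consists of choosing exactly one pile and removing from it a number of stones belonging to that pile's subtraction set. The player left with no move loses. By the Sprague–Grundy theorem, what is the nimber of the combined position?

All piles use S = {1, 3, 6, 8, 9}:
n :  0  1  2  3  4  5  6  7  8  9 10 11 12 13 14 15 16 17 18 19 20 21 22 23
G :  0  1  0  1  0  1  2  3  2  3  2  3  4  5  0  1  0  1  0  1  2  3  2  3
Pile A: G(18) = 0.
Pile B: G(23) = 3.
Pile C: G(19) = 1.
Combined Grundy value = 0 ⊕ 3 ⊕ 1 = 2.

2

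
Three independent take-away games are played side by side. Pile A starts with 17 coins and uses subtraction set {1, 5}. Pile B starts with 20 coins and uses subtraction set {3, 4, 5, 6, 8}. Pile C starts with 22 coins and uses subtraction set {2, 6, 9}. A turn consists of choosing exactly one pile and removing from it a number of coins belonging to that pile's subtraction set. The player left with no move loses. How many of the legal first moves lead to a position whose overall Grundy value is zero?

Pile A, S = {1, 5}:
n :  0  1  2  3  4  5  6  7  8  9 10 11 12 13 14 15 16 17
G :  0  1  0  1  0  1  0  1  0  1  0  1  0  1  0  1  0  1
G_A(17) = 1.
Pile B, S = {3, 4, 5, 6, 8}:
n :  0  1  2  3  4  5  6  7  8  9 10 11 12 13 14 15 16 17 18 19 20
G :  0  0  0  1  1  1  2  2  2  3  3  0  0  0  1  1  1  2  2  2  3
G_B(20) = 3.
Pile C, S = {2, 6, 9}:
G(0) = 0
G(1) = mex{} = 0
G(2) = mex{0} = 1
G(3) = mex{0} = 1
G(4) = mex{1} = 0
G(5) = mex{1} = 0
G(6) = mex{0,0} = 1
G(7) = mex{0,0} = 1
G(8) = mex{1,1} = 0
G(9) = mex{1,1,0} = 2
G(10) = mex{0,0,0} = 1
G(11) = mex{2,0,1} = 3
G(12) = mex{1,1,1} = 0
G(13) = mex{3,1,0} = 2
G(14) = mex{0,0,0} = 1
G(15) = mex{2,2,1} = 0
G(16) = mex{1,1,1} = 0
G(17) = mex{0,3,0} = 1
G(18) = mex{0,0,2} = 1
G(19) = mex{1,2,1} = 0
G(20) = mex{1,1,3} = 0
G(21) = mex{0,0,0} = 1
G(22) = mex{0,0,2} = 1
G_C(22) = 1.
Combined Grundy value = 1 ⊕ 3 ⊕ 1 = 3.
A winning move leaves total XOR = 0, i.e. changes one component's Grundy value g to g ⊕ X where X is the current total.
Pile A: need g' = 1⊕3 = 2. Options: 17−1→G=0, 17−5→G=0. Hits: 0.
Pile B: need g' = 3⊕3 = 0. Options: 20−3→G=2, 20−4→G=1, 20−5→G=1, 20−6→G=1, 20−8→G=0. Hits: 1.
Pile C: need g' = 1⊕3 = 2. Options: 22−2→G=0, 22−6→G=0, 22−9→G=2. Hits: 1.

2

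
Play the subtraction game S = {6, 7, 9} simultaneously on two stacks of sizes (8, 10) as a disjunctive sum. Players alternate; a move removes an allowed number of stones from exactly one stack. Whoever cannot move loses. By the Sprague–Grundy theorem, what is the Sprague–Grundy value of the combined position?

0

All stacks use S = {6, 7, 9}:
n :  0  1  2  3  4  5  6  7  8  9 10
G :  0  0  0  0  0  0  1  1  1  1  1
Stack A: G(8) = 1.
Stack B: G(10) = 1.
Combined Grundy value = 1 ⊕ 1 = 0.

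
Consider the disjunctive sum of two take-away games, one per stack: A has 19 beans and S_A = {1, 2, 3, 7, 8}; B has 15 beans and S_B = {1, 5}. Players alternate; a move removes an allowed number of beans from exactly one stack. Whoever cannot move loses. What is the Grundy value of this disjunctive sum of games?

0

Stack A, S = {1, 2, 3, 7, 8}:
n :  0  1  2  3  4  5  6  7  8  9 10 11 12 13 14 15 16 17 18 19
G :  0  1  2  3  0  1  2  3  4  0  1  2  3  0  1  2  3  4  0  1
G_A(19) = 1.
Stack B, S = {1, 5}:
n :  0  1  2  3  4  5  6  7  8  9 10 11 12 13 14 15
G :  0  1  0  1  0  1  0  1  0  1  0  1  0  1  0  1
G_B(15) = 1.
Combined Grundy value = 1 ⊕ 1 = 0.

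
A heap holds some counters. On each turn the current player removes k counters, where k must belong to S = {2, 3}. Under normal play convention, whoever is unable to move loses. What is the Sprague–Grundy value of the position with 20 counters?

0

n :  0  1  2  3  4  5  6  7  8  9 10 11 12 13 14 15 16 17 18 19 20
G :  0  0  1  1  2  0  0  1  1  2  0  0  1  1  2  0  0  1  1  2  0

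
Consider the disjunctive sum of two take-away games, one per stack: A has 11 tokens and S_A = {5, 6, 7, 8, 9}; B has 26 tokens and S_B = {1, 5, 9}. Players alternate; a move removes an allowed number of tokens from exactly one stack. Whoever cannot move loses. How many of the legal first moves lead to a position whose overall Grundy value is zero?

3

Stack A, S = {5, 6, 7, 8, 9}:
n :  0  1  2  3  4  5  6  7  8  9 10 11
G :  0  0  0  0  0  1  1  1  1  1  2  2
G_A(11) = 2.
Stack B, S = {1, 5, 9}:
n :  0  1  2  3  4  5  6  7  8  9 10 11 12 13 14 15 16 17 18 19 20 21 22 23 24 25 26
G :  0  1  0  1  0  1  0  1  0  1  0  1  0  1  0  1  0  1  0  1  0  1  0  1  0  1  0
G_B(26) = 0.
Combined Grundy value = 2 ⊕ 0 = 2.
A winning move leaves total XOR = 0, i.e. changes one component's Grundy value g to g ⊕ X where X is the current total.
Stack A: need g' = 2⊕2 = 0. Options: 11−5→G=1, 11−6→G=1, 11−7→G=0, 11−8→G=0, 11−9→G=0. Hits: 3.
Stack B: need g' = 0⊕2 = 2. Options: 26−1→G=1, 26−5→G=1, 26−9→G=1. Hits: 0.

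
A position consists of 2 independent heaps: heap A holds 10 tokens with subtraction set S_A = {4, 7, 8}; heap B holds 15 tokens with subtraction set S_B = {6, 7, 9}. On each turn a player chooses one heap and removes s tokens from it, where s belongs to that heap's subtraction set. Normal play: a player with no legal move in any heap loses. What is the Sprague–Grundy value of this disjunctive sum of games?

2

Heap A, S = {4, 7, 8}:
G(0) = 0
G(1) = mex{} = 0
G(2) = mex{} = 0
G(3) = mex{} = 0
G(4) = mex{0} = 1
G(5) = mex{0} = 1
G(6) = mex{0} = 1
G(7) = mex{0,0} = 1
G(8) = mex{1,0,0} = 2
G(9) = mex{1,0,0} = 2
G(10) = mex{1,0,0} = 2
G_A(10) = 2.
Heap B, S = {6, 7, 9}:
G(0) = 0
G(1) = mex{} = 0
G(2) = mex{} = 0
G(3) = mex{} = 0
G(4) = mex{} = 0
G(5) = mex{} = 0
G(6) = mex{0} = 1
G(7) = mex{0,0} = 1
G(8) = mex{0,0} = 1
G(9) = mex{0,0,0} = 1
G(10) = mex{0,0,0} = 1
G(11) = mex{0,0,0} = 1
G(12) = mex{1,0,0} = 2
G(13) = mex{1,1,0} = 2
G(14) = mex{1,1,0} = 2
G(15) = mex{1,1,1} = 0
G_B(15) = 0.
Combined Grundy value = 2 ⊕ 0 = 2.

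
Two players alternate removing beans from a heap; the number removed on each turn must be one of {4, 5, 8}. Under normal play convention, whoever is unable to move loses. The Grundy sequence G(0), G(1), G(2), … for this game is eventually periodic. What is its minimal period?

n :  0  1  2  3  4  5  6  7  8  9 10 11 12 13 14 15 16 17 18 19 20 21 22 23 24 25
G :  0  0  0  0  1  1  1  1  2  2  2  2  0  0  0  0  1  1  1  1  2  2  2  2  0  0
G(n+12) = G(n) holds for n = 0,…,7 (a full window of length max(S) = 8), so the sequence is purely periodic with period 12.

12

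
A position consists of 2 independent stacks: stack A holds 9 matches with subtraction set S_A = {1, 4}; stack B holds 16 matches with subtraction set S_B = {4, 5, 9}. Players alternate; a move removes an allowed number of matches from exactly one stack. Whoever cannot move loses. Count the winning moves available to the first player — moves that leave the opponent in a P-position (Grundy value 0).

Stack A, S = {1, 4}:
G(0) = 0
G(1) = mex{0} = 1
G(2) = mex{1} = 0
G(3) = mex{0} = 1
G(4) = mex{1,0} = 2
G(5) = mex{2,1} = 0
G(6) = mex{0,0} = 1
G(7) = mex{1,1} = 0
G(8) = mex{0,2} = 1
G(9) = mex{1,0} = 2
G_A(9) = 2.
Stack B, S = {4, 5, 9}:
G(0) = 0
G(1) = mex{} = 0
G(2) = mex{} = 0
G(3) = mex{} = 0
G(4) = mex{0} = 1
G(5) = mex{0,0} = 1
G(6) = mex{0,0} = 1
G(7) = mex{0,0} = 1
G(8) = mex{1,0} = 2
G(9) = mex{1,1,0} = 2
G(10) = mex{1,1,0} = 2
G(11) = mex{1,1,0} = 2
G(12) = mex{2,1,0} = 3
G(13) = mex{2,2,1} = 0
G(14) = mex{2,2,1} = 0
G(15) = mex{2,2,1} = 0
G(16) = mex{3,2,1} = 0
G_B(16) = 0.
Combined Grundy value = 2 ⊕ 0 = 2.
A winning move leaves total XOR = 0, i.e. changes one component's Grundy value g to g ⊕ X where X is the current total.
Stack A: need g' = 2⊕2 = 0. Options: 9−1→G=1, 9−4→G=0. Hits: 1.
Stack B: need g' = 0⊕2 = 2. Options: 16−4→G=3, 16−5→G=2, 16−9→G=1. Hits: 1.

2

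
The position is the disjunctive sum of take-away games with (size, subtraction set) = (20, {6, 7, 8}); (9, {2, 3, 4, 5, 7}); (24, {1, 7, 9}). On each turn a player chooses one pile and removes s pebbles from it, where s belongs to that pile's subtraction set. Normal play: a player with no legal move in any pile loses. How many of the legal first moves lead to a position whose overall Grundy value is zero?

Pile A, S = {6, 7, 8}:
n :  0  1  2  3  4  5  6  7  8  9 10 11 12 13 14 15 16 17 18 19 20
G :  0  0  0  0  0  0  1  1  1  1  1  1  2  2  0  0  0  0  0  0  1
G_A(20) = 1.
Pile B, S = {2, 3, 4, 5, 7}:
n : 0 1 2 3 4 5 6 7 8 9
G : 0 0 1 1 2 2 3 3 4 0
G_B(9) = 0.
Pile C, S = {1, 7, 9}:
G(0) = 0
G(1) = mex{0} = 1
G(2) = mex{1} = 0
G(3) = mex{0} = 1
G(4) = mex{1} = 0
G(5) = mex{0} = 1
G(6) = mex{1} = 0
G(7) = mex{0,0} = 1
G(8) = mex{1,1} = 0
G(9) = mex{0,0,0} = 1
G(10) = mex{1,1,1} = 0
G(11) = mex{0,0,0} = 1
G(12) = mex{1,1,1} = 0
G(13) = mex{0,0,0} = 1
G(14) = mex{1,1,1} = 0
G(15) = mex{0,0,0} = 1
G(16) = mex{1,1,1} = 0
G(17) = mex{0,0,0} = 1
G(18) = mex{1,1,1} = 0
G(19) = mex{0,0,0} = 1
G(20) = mex{1,1,1} = 0
G(21) = mex{0,0,0} = 1
G(22) = mex{1,1,1} = 0
G(23) = mex{0,0,0} = 1
G(24) = mex{1,1,1} = 0
G_C(24) = 0.
Combined Grundy value = 1 ⊕ 0 ⊕ 0 = 1.
A winning move leaves total XOR = 0, i.e. changes one component's Grundy value g to g ⊕ X where X is the current total.
Pile A: need g' = 1⊕1 = 0. Options: 20−6→G=0, 20−7→G=2, 20−8→G=2. Hits: 1.
Pile B: need g' = 0⊕1 = 1. Options: 9−2→G=3, 9−3→G=3, 9−4→G=2, 9−5→G=2, 9−7→G=1. Hits: 1.
Pile C: need g' = 0⊕1 = 1. Options: 24−1→G=1, 24−7→G=1, 24−9→G=1. Hits: 3.

5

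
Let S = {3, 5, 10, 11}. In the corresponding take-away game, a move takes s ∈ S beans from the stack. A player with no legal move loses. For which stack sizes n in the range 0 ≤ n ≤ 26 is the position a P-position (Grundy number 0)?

G(0) = 0
G(1) = mex{} = 0
G(2) = mex{} = 0
G(3) = mex{0} = 1
G(4) = mex{0} = 1
G(5) = mex{0,0} = 1
G(6) = mex{1,0} = 2
G(7) = mex{1,0} = 2
G(8) = mex{1,1} = 0
G(9) = mex{2,1} = 0
G(10) = mex{2,1,0} = 3
G(11) = mex{0,2,0,0} = 1
G(12) = mex{0,2,0,0} = 1
G(13) = mex{3,0,1,0} = 2
G(14) = mex{1,0,1,1} = 2
G(15) = mex{1,3,1,1} = 0
G(16) = mex{2,1,2,1} = 0
G(17) = mex{2,1,2,2} = 0
G(18) = mex{0,2,0,2} = 1
G(19) = mex{0,2,0,0} = 1
G(20) = mex{0,0,3,0} = 1
G(21) = mex{1,0,1,3} = 2
G(22) = mex{1,0,1,1} = 2
G(23) = mex{1,1,2,1} = 0
G(24) = mex{2,1,2,2} = 0
G(25) = mex{2,1,0,2} = 3
G(26) = mex{0,2,0,0} = 1
P-positions are exactly the n with G(n) = 0.

0, 1, 2, 8, 9, 15, 16, 17, 23, 24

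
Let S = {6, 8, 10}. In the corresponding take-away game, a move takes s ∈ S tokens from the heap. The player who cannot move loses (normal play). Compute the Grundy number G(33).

0

n :  0  1  2  3  4  5  6  7  8  9 10 11 12 13 14 15 16 17 18 19 20 21 22 23 24 25 26 27 28 29 30 31 32 33
G :  0  0  0  0  0  0  1  1  1  1  1  1  2  2  2  2  0  0  0  0  0  0  1  1  1  1  1  1  2  2  2  2  0  0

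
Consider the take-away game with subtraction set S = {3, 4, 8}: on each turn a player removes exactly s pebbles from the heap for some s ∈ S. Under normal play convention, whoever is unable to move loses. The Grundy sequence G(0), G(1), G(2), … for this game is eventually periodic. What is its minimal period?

12

G(0) = 0
G(1) = mex{} = 0
G(2) = mex{} = 0
G(3) = mex{0} = 1
G(4) = mex{0,0} = 1
G(5) = mex{0,0} = 1
G(6) = mex{1,0} = 2
G(7) = mex{1,1} = 0
G(8) = mex{1,1,0} = 2
G(9) = mex{2,1,0} = 3
G(10) = mex{0,2,0} = 1
G(11) = mex{2,0,1} = 3
G(12) = mex{3,2,1} = 0
G(13) = mex{1,3,1} = 0
G(14) = mex{3,1,2} = 0
G(15) = mex{0,3,0} = 1
G(16) = mex{0,0,2} = 1
G(17) = mex{0,0,3} = 1
G(18) = mex{1,0,1} = 2
G(19) = mex{1,1,3} = 0
G(20) = mex{1,1,0} = 2
G(21) = mex{2,1,0} = 3
G(22) = mex{0,2,0} = 1
G(23) = mex{2,0,1} = 3
G(24) = mex{3,2,1} = 0
G(25) = mex{1,3,1} = 0
G(n+12) = G(n) holds for n = 0,…,7 (a full window of length max(S) = 8), so the sequence is purely periodic with period 12.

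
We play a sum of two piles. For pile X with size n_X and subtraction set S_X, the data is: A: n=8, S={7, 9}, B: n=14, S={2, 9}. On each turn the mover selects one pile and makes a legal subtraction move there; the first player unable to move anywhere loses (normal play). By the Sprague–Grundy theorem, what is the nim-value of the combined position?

Pile A, S = {7, 9}:
G(0) = 0
G(1) = mex{} = 0
G(2) = mex{} = 0
G(3) = mex{} = 0
G(4) = mex{} = 0
G(5) = mex{} = 0
G(6) = mex{} = 0
G(7) = mex{0} = 1
G(8) = mex{0} = 1
G_A(8) = 1.
Pile B, S = {2, 9}:
n :  0  1  2  3  4  5  6  7  8  9 10 11 12 13 14
G :  0  0  1  1  0  0  1  1  0  2  1  0  0  1  1
G_B(14) = 1.
Combined Grundy value = 1 ⊕ 1 = 0.

0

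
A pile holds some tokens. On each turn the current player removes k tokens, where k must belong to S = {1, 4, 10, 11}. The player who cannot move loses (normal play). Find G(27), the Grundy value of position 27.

1

n :  0  1  2  3  4  5  6  7  8  9 10 11 12 13 14 15 16 17 18 19 20 21 22 23 24 25 26 27
G :  0  1  0  1  2  0  1  0  1  2  3  2  3  4  0  1  2  3  2  0  1  0  1  2  3  2  0  1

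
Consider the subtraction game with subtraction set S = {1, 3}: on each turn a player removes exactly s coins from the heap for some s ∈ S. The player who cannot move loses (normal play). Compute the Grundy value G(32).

n :  0  1  2  3  4  5  6  7  8  9 10 11 12 13 14 15 16 17 18 19 20 21 22 23 24 25 26 27 28 29 30 31 32
G :  0  1  0  1  0  1  0  1  0  1  0  1  0  1  0  1  0  1  0  1  0  1  0  1  0  1  0  1  0  1  0  1  0

0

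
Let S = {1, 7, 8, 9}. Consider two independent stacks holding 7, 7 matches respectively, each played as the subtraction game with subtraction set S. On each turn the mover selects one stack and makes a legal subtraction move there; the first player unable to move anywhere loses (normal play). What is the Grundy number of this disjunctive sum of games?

All stacks use S = {1, 7, 8, 9}:
n : 0 1 2 3 4 5 6 7
G : 0 1 0 1 0 1 0 1
Stack A: G(7) = 1.
Stack B: G(7) = 1.
Combined Grundy value = 1 ⊕ 1 = 0.

0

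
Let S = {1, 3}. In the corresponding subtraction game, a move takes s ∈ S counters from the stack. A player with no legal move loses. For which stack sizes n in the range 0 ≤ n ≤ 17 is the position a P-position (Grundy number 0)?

0, 2, 4, 6, 8, 10, 12, 14, 16

n :  0  1  2  3  4  5  6  7  8  9 10 11 12 13 14 15 16 17
G :  0  1  0  1  0  1  0  1  0  1  0  1  0  1  0  1  0  1
P-positions are exactly the n with G(n) = 0.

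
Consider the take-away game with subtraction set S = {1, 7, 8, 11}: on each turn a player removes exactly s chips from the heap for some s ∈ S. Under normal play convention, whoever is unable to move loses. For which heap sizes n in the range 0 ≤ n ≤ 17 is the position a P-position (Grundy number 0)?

G(0) = 0
G(1) = mex{0} = 1
G(2) = mex{1} = 0
G(3) = mex{0} = 1
G(4) = mex{1} = 0
G(5) = mex{0} = 1
G(6) = mex{1} = 0
G(7) = mex{0,0} = 1
G(8) = mex{1,1,0} = 2
G(9) = mex{2,0,1} = 3
G(10) = mex{3,1,0} = 2
G(11) = mex{2,0,1,0} = 3
G(12) = mex{3,1,0,1} = 2
G(13) = mex{2,0,1,0} = 3
G(14) = mex{3,1,0,1} = 2
G(15) = mex{2,2,1,0} = 3
G(16) = mex{3,3,2,1} = 0
G(17) = mex{0,2,3,0} = 1
P-positions are exactly the n with G(n) = 0.

0, 2, 4, 6, 16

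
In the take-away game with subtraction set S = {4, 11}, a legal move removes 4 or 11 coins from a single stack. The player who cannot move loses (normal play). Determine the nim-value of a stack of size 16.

0

n :  0  1  2  3  4  5  6  7  8  9 10 11 12 13 14 15 16
G :  0  0  0  0  1  1  1  1  0  0  0  2  1  1  1  0  0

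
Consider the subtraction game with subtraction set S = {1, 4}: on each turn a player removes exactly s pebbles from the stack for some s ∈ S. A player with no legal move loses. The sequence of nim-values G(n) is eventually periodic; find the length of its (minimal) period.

n :  0  1  2  3  4  5  6  7  8  9 10 11 12 13 14
G :  0  1  0  1  2  0  1  0  1  2  0  1  0  1  2
G(n+5) = G(n) holds for n = 0,…,3 (a full window of length max(S) = 4), so the sequence is purely periodic with period 5.

5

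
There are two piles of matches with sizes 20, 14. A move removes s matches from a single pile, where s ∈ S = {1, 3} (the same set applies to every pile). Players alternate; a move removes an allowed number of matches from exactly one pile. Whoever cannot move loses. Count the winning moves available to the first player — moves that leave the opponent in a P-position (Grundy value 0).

All piles use S = {1, 3}:
G(0) = 0
G(1) = mex{0} = 1
G(2) = mex{1} = 0
G(3) = mex{0,0} = 1
G(4) = mex{1,1} = 0
G(5) = mex{0,0} = 1
G(6) = mex{1,1} = 0
G(7) = mex{0,0} = 1
G(8) = mex{1,1} = 0
G(9) = mex{0,0} = 1
G(10) = mex{1,1} = 0
G(11) = mex{0,0} = 1
G(12) = mex{1,1} = 0
G(13) = mex{0,0} = 1
G(14) = mex{1,1} = 0
G(15) = mex{0,0} = 1
G(16) = mex{1,1} = 0
G(17) = mex{0,0} = 1
G(18) = mex{1,1} = 0
G(19) = mex{0,0} = 1
G(20) = mex{1,1} = 0
Pile A: G(20) = 0.
Pile B: G(14) = 0.
Combined Grundy value = 0 ⊕ 0 = 0.
A winning move leaves total XOR = 0, i.e. changes one component's Grundy value g to g ⊕ X where X is the current total.
Pile A: target g' = 0⊕0 = 0, but every legal move changes the Grundy value (mex property), so 0 moves.
Pile B: target g' = 0⊕0 = 0, but every legal move changes the Grundy value (mex property), so 0 moves.

0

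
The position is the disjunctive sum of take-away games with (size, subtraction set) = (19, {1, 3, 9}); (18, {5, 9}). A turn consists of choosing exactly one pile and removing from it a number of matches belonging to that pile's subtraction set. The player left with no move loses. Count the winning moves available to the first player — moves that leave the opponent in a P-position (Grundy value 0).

Pile A, S = {1, 3, 9}:
G(0) = 0
G(1) = mex{0} = 1
G(2) = mex{1} = 0
G(3) = mex{0,0} = 1
G(4) = mex{1,1} = 0
G(5) = mex{0,0} = 1
G(6) = mex{1,1} = 0
G(7) = mex{0,0} = 1
G(8) = mex{1,1} = 0
G(9) = mex{0,0,0} = 1
G(10) = mex{1,1,1} = 0
G(11) = mex{0,0,0} = 1
G(12) = mex{1,1,1} = 0
G(13) = mex{0,0,0} = 1
G(14) = mex{1,1,1} = 0
G(15) = mex{0,0,0} = 1
G(16) = mex{1,1,1} = 0
G(17) = mex{0,0,0} = 1
G(18) = mex{1,1,1} = 0
G(19) = mex{0,0,0} = 1
G_A(19) = 1.
Pile B, S = {5, 9}:
G(0) = 0
G(1) = mex{} = 0
G(2) = mex{} = 0
G(3) = mex{} = 0
G(4) = mex{} = 0
G(5) = mex{0} = 1
G(6) = mex{0} = 1
G(7) = mex{0} = 1
G(8) = mex{0} = 1
G(9) = mex{0,0} = 1
G(10) = mex{1,0} = 2
G(11) = mex{1,0} = 2
G(12) = mex{1,0} = 2
G(13) = mex{1,0} = 2
G(14) = mex{1,1} = 0
G(15) = mex{2,1} = 0
G(16) = mex{2,1} = 0
G(17) = mex{2,1} = 0
G(18) = mex{2,1} = 0
G_B(18) = 0.
Combined Grundy value = 1 ⊕ 0 = 1.
A winning move leaves total XOR = 0, i.e. changes one component's Grundy value g to g ⊕ X where X is the current total.
Pile A: need g' = 1⊕1 = 0. Options: 19−1→G=0, 19−3→G=0, 19−9→G=0. Hits: 3.
Pile B: need g' = 0⊕1 = 1. Options: 18−5→G=2, 18−9→G=1. Hits: 1.

4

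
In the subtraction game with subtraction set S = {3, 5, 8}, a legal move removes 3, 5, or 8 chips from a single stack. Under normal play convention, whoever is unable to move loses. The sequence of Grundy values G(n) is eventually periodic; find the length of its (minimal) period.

n :  0  1  2  3  4  5  6  7  8  9 10 11 12 13 14 15 16 17 18 19 20 21 22 23
G :  0  0  0  1  1  1  2  2  2  3  3  0  0  0  1  1  1  2  2  2  3  3  0  0
G(n+11) = G(n) holds for n = 0,…,7 (a full window of length max(S) = 8), so the sequence is purely periodic with period 11.

11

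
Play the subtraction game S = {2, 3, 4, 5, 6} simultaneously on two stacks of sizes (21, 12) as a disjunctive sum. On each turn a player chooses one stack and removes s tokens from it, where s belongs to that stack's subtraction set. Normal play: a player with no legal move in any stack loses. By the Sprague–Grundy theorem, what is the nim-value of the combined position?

All stacks use S = {2, 3, 4, 5, 6}:
n :  0  1  2  3  4  5  6  7  8  9 10 11 12 13 14 15 16 17 18 19 20 21
G :  0  0  1  1  2  2  3  3  0  0  1  1  2  2  3  3  0  0  1  1  2  2
Stack A: G(21) = 2.
Stack B: G(12) = 2.
Combined Grundy value = 2 ⊕ 2 = 0.

0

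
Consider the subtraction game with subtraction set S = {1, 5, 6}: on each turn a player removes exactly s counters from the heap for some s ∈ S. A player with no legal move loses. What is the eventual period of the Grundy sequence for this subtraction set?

11

G(0) = 0
G(1) = mex{0} = 1
G(2) = mex{1} = 0
G(3) = mex{0} = 1
G(4) = mex{1} = 0
G(5) = mex{0,0} = 1
G(6) = mex{1,1,0} = 2
G(7) = mex{2,0,1} = 3
G(8) = mex{3,1,0} = 2
G(9) = mex{2,0,1} = 3
G(10) = mex{3,1,0} = 2
G(11) = mex{2,2,1} = 0
G(12) = mex{0,3,2} = 1
G(13) = mex{1,2,3} = 0
G(14) = mex{0,3,2} = 1
G(15) = mex{1,2,3} = 0
G(16) = mex{0,0,2} = 1
G(17) = mex{1,1,0} = 2
G(18) = mex{2,0,1} = 3
G(19) = mex{3,1,0} = 2
G(20) = mex{2,0,1} = 3
G(21) = mex{3,1,0} = 2
G(22) = mex{2,2,1} = 0
G(23) = mex{0,3,2} = 1
G(n+11) = G(n) holds for n = 0,…,5 (a full window of length max(S) = 6), so the sequence is purely periodic with period 11.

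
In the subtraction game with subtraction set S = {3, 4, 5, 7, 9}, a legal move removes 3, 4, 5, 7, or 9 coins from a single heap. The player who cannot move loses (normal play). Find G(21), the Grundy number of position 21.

G(0) = 0
G(1) = mex{} = 0
G(2) = mex{} = 0
G(3) = mex{0} = 1
G(4) = mex{0,0} = 1
G(5) = mex{0,0,0} = 1
G(6) = mex{1,0,0} = 2
G(7) = mex{1,1,0,0} = 2
G(8) = mex{1,1,1,0} = 2
G(9) = mex{2,1,1,0,0} = 3
G(10) = mex{2,2,1,1,0} = 3
G(11) = mex{2,2,2,1,0} = 3
G(12) = mex{3,2,2,1,1} = 0
G(13) = mex{3,3,2,2,1} = 0
G(14) = mex{3,3,3,2,1} = 0
G(15) = mex{0,3,3,2,2} = 1
G(16) = mex{0,0,3,3,2} = 1
G(17) = mex{0,0,0,3,2} = 1
G(18) = mex{1,0,0,3,3} = 2
G(19) = mex{1,1,0,0,3} = 2
G(20) = mex{1,1,1,0,3} = 2
G(21) = mex{2,1,1,0,0} = 3

3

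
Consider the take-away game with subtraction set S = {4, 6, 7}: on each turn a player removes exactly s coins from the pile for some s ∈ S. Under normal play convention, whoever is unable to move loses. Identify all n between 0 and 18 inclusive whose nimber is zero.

0, 1, 2, 3, 11, 12, 13, 14

G(0) = 0
G(1) = mex{} = 0
G(2) = mex{} = 0
G(3) = mex{} = 0
G(4) = mex{0} = 1
G(5) = mex{0} = 1
G(6) = mex{0,0} = 1
G(7) = mex{0,0,0} = 1
G(8) = mex{1,0,0} = 2
G(9) = mex{1,0,0} = 2
G(10) = mex{1,1,0} = 2
G(11) = mex{1,1,1} = 0
G(12) = mex{2,1,1} = 0
G(13) = mex{2,1,1} = 0
G(14) = mex{2,2,1} = 0
G(15) = mex{0,2,2} = 1
G(16) = mex{0,2,2} = 1
G(17) = mex{0,0,2} = 1
G(18) = mex{0,0,0} = 1
P-positions are exactly the n with G(n) = 0.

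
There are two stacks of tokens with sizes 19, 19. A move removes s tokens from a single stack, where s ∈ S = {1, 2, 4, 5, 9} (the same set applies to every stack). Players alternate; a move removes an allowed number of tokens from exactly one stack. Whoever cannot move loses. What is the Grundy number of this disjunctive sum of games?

All stacks use S = {1, 2, 4, 5, 9}:
n :  0  1  2  3  4  5  6  7  8  9 10 11 12 13 14 15 16 17 18 19
G :  0  1  2  0  1  2  0  1  2  3  4  5  3  0  1  2  0  1  2  0
Stack A: G(19) = 0.
Stack B: G(19) = 0.
Combined Grundy value = 0 ⊕ 0 = 0.

0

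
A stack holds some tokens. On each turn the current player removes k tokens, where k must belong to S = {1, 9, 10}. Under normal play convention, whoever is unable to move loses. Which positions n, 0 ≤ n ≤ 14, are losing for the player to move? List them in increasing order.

G(0) = 0
G(1) = mex{0} = 1
G(2) = mex{1} = 0
G(3) = mex{0} = 1
G(4) = mex{1} = 0
G(5) = mex{0} = 1
G(6) = mex{1} = 0
G(7) = mex{0} = 1
G(8) = mex{1} = 0
G(9) = mex{0,0} = 1
G(10) = mex{1,1,0} = 2
G(11) = mex{2,0,1} = 3
G(12) = mex{3,1,0} = 2
G(13) = mex{2,0,1} = 3
G(14) = mex{3,1,0} = 2
P-positions are exactly the n with G(n) = 0.

0, 2, 4, 6, 8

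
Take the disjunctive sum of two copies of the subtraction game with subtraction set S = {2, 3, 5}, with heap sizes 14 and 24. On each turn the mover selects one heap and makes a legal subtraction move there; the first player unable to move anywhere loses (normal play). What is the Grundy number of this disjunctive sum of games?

All heaps use S = {2, 3, 5}:
n :  0  1  2  3  4  5  6  7  8  9 10 11 12 13 14 15 16 17 18 19 20 21 22 23 24
G :  0  0  1  1  2  2  3  0  0  1  1  2  2  3  0  0  1  1  2  2  3  0  0  1  1
Heap A: G(14) = 0.
Heap B: G(24) = 1.
Combined Grundy value = 0 ⊕ 1 = 1.

1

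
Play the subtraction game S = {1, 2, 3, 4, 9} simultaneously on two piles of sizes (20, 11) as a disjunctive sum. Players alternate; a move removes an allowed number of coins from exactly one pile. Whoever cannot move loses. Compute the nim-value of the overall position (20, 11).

All piles use S = {1, 2, 3, 4, 9}:
n :  0  1  2  3  4  5  6  7  8  9 10 11 12 13 14 15 16 17 18 19 20
G :  0  1  2  3  4  0  1  2  3  4  0  1  2  3  4  0  1  2  3  4  0
Pile A: G(20) = 0.
Pile B: G(11) = 1.
Combined Grundy value = 0 ⊕ 1 = 1.

1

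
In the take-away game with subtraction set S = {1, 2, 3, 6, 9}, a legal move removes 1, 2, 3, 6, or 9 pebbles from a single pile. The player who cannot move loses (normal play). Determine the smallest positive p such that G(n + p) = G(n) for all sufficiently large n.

4

n :  0  1  2  3  4  5  6  7  8  9 10 11 12 13 14
G :  0  1  2  3  0  1  2  3  0  1  2  3  0  1  2
G(n+4) = G(n) holds for n = 0,…,8 (a full window of length max(S) = 9), so the sequence is purely periodic with period 4.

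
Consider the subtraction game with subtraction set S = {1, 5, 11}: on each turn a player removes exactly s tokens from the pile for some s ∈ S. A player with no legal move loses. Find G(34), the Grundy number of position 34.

G(0) = 0
G(1) = mex{0} = 1
G(2) = mex{1} = 0
G(3) = mex{0} = 1
G(4) = mex{1} = 0
G(5) = mex{0,0} = 1
G(6) = mex{1,1} = 0
G(7) = mex{0,0} = 1
G(8) = mex{1,1} = 0
G(9) = mex{0,0} = 1
G(10) = mex{1,1} = 0
G(11) = mex{0,0,0} = 1
G(12) = mex{1,1,1} = 0
G(13) = mex{0,0,0} = 1
G(14) = mex{1,1,1} = 0
G(15) = mex{0,0,0} = 1
G(16) = mex{1,1,1} = 0
G(17) = mex{0,0,0} = 1
G(18) = mex{1,1,1} = 0
G(19) = mex{0,0,0} = 1
G(20) = mex{1,1,1} = 0
G(21) = mex{0,0,0} = 1
G(22) = mex{1,1,1} = 0
G(23) = mex{0,0,0} = 1
G(24) = mex{1,1,1} = 0
G(25) = mex{0,0,0} = 1
G(26) = mex{1,1,1} = 0
G(27) = mex{0,0,0} = 1
G(28) = mex{1,1,1} = 0
G(29) = mex{0,0,0} = 1
G(30) = mex{1,1,1} = 0
G(31) = mex{0,0,0} = 1
G(32) = mex{1,1,1} = 0
G(33) = mex{0,0,0} = 1
G(34) = mex{1,1,1} = 0

0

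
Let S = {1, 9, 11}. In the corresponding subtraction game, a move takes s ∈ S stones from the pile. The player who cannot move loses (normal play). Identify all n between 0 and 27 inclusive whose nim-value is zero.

0, 2, 4, 6, 8, 10, 12, 14, 16, 18, 20, 22, 24, 26

G(0) = 0
G(1) = mex{0} = 1
G(2) = mex{1} = 0
G(3) = mex{0} = 1
G(4) = mex{1} = 0
G(5) = mex{0} = 1
G(6) = mex{1} = 0
G(7) = mex{0} = 1
G(8) = mex{1} = 0
G(9) = mex{0,0} = 1
G(10) = mex{1,1} = 0
G(11) = mex{0,0,0} = 1
G(12) = mex{1,1,1} = 0
G(13) = mex{0,0,0} = 1
G(14) = mex{1,1,1} = 0
G(15) = mex{0,0,0} = 1
G(16) = mex{1,1,1} = 0
G(17) = mex{0,0,0} = 1
G(18) = mex{1,1,1} = 0
G(19) = mex{0,0,0} = 1
G(20) = mex{1,1,1} = 0
G(21) = mex{0,0,0} = 1
G(22) = mex{1,1,1} = 0
G(23) = mex{0,0,0} = 1
G(24) = mex{1,1,1} = 0
G(25) = mex{0,0,0} = 1
G(26) = mex{1,1,1} = 0
G(27) = mex{0,0,0} = 1
P-positions are exactly the n with G(n) = 0.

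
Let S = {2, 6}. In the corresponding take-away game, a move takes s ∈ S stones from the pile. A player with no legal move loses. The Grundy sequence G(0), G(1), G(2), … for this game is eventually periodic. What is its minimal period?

n :  0  1  2  3  4  5  6  7  8  9 10 11 12 13 14
G :  0  0  1  1  0  0  1  1  0  0  1  1  0  0  1
G(n+4) = G(n) holds for n = 0,…,5 (a full window of length max(S) = 6), so the sequence is purely periodic with period 4.

4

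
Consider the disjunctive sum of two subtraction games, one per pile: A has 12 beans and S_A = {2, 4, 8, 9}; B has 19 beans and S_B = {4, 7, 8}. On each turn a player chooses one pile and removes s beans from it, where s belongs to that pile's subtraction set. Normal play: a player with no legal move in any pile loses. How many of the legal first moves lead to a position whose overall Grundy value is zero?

Pile A, S = {2, 4, 8, 9}:
G(0) = 0
G(1) = mex{} = 0
G(2) = mex{0} = 1
G(3) = mex{0} = 1
G(4) = mex{1,0} = 2
G(5) = mex{1,0} = 2
G(6) = mex{2,1} = 0
G(7) = mex{2,1} = 0
G(8) = mex{0,2,0} = 1
G(9) = mex{0,2,0,0} = 1
G(10) = mex{1,0,1,0} = 2
G(11) = mex{1,0,1,1} = 2
G(12) = mex{2,1,2,1} = 0
G_A(12) = 0.
Pile B, S = {4, 7, 8}:
n :  0  1  2  3  4  5  6  7  8  9 10 11 12 13 14 15 16 17 18 19
G :  0  0  0  0  1  1  1  1  2  2  2  2  0  0  0  0  1  1  1  1
G_B(19) = 1.
Combined Grundy value = 0 ⊕ 1 = 1.
A winning move leaves total XOR = 0, i.e. changes one component's Grundy value g to g ⊕ X where X is the current total.
Pile A: need g' = 0⊕1 = 1. Options: 12−2→G=2, 12−4→G=1, 12−8→G=2, 12−9→G=1. Hits: 2.
Pile B: need g' = 1⊕1 = 0. Options: 19−4→G=0, 19−7→G=0, 19−8→G=2. Hits: 2.

4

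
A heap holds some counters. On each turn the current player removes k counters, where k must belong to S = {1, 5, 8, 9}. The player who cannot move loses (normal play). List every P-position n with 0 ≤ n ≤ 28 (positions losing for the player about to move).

0, 2, 4, 6, 16, 18, 20, 22

n :  0  1  2  3  4  5  6  7  8  9 10 11 12 13 14 15 16 17 18 19 20 21 22 23 24 25 26 27 28
G :  0  1  0  1  0  1  0  1  2  3  2  3  2  3  2  3  0  1  0  1  0  1  0  1  2  3  2  3  2
P-positions are exactly the n with G(n) = 0.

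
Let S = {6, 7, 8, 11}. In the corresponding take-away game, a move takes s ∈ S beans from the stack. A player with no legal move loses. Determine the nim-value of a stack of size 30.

2

n :  0  1  2  3  4  5  6  7  8  9 10 11 12 13 14 15 16 17 18 19 20 21 22 23 24 25 26 27 28 29 30
G :  0  0  0  0  0  0  1  1  1  1  1  1  2  2  2  2  2  0  0  0  0  0  0  1  1  1  1  1  1  2  2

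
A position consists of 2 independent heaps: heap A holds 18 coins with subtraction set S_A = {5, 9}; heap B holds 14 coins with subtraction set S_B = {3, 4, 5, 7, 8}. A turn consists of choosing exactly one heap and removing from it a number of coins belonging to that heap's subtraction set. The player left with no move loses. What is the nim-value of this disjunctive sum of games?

Heap A, S = {5, 9}:
n :  0  1  2  3  4  5  6  7  8  9 10 11 12 13 14 15 16 17 18
G :  0  0  0  0  0  1  1  1  1  1  2  2  2  2  0  0  0  0  0
G_A(18) = 0.
Heap B, S = {3, 4, 5, 7, 8}:
G(0) = 0
G(1) = mex{} = 0
G(2) = mex{} = 0
G(3) = mex{0} = 1
G(4) = mex{0,0} = 1
G(5) = mex{0,0,0} = 1
G(6) = mex{1,0,0} = 2
G(7) = mex{1,1,0,0} = 2
G(8) = mex{1,1,1,0,0} = 2
G(9) = mex{2,1,1,0,0} = 3
G(10) = mex{2,2,1,1,0} = 3
G(11) = mex{2,2,2,1,1} = 0
G(12) = mex{3,2,2,1,1} = 0
G(13) = mex{3,3,2,2,1} = 0
G(14) = mex{0,3,3,2,2} = 1
G_B(14) = 1.
Combined Grundy value = 0 ⊕ 1 = 1.

1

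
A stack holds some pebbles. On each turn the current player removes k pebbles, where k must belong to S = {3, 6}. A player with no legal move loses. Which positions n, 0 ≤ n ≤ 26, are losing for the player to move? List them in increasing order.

0, 1, 2, 9, 10, 11, 18, 19, 20

G(0) = 0
G(1) = mex{} = 0
G(2) = mex{} = 0
G(3) = mex{0} = 1
G(4) = mex{0} = 1
G(5) = mex{0} = 1
G(6) = mex{1,0} = 2
G(7) = mex{1,0} = 2
G(8) = mex{1,0} = 2
G(9) = mex{2,1} = 0
G(10) = mex{2,1} = 0
G(11) = mex{2,1} = 0
G(12) = mex{0,2} = 1
G(13) = mex{0,2} = 1
G(14) = mex{0,2} = 1
G(15) = mex{1,0} = 2
G(16) = mex{1,0} = 2
G(17) = mex{1,0} = 2
G(18) = mex{2,1} = 0
G(19) = mex{2,1} = 0
G(20) = mex{2,1} = 0
G(21) = mex{0,2} = 1
G(22) = mex{0,2} = 1
G(23) = mex{0,2} = 1
G(24) = mex{1,0} = 2
G(25) = mex{1,0} = 2
G(26) = mex{1,0} = 2
P-positions are exactly the n with G(n) = 0.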